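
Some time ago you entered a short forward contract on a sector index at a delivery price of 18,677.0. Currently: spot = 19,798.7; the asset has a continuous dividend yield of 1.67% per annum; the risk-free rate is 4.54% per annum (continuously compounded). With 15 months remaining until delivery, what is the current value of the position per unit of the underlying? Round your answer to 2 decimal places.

Current fair forward for the remaining 15 months: F = S·e^((r − q)·T), (r − q) = 0.0454 − 0.0167 = 0.0287
F = 19798.7 · e^(0.0287 × 15/12) = 19798.7 × 1.03652627 = 20521.8727
Value of long forward = (F − K)·e^(−rT) = (20521.8727 − 18677.0) · e^(−0.0454·15/12)
= 1844.8727 × 0.94483025 = 1743.09
Short position value = −(long value) = -1743.09

-1743.09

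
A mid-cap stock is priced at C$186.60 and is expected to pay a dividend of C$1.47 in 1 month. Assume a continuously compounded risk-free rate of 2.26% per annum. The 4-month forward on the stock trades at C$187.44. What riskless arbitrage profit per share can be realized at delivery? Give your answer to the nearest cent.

PV(dividends) I = 1.47·e^(−0.0226·1/12) = 1.4672
Fair forward F* = (S − I)·e^(rT) = (186.60 − 1.4672)·e^0.007533 = 185.1328 × 1.007561 = 186.5326
Market C$187.44 > fair 186.5326: forward overpriced → cash-and-carry (borrow at r, buy the stock and collect the dividends, short the forward).
Profit at T = |F_mkt − F*| = |187.44 − 186.5326| = C$0.91 per share

C$0.91 per share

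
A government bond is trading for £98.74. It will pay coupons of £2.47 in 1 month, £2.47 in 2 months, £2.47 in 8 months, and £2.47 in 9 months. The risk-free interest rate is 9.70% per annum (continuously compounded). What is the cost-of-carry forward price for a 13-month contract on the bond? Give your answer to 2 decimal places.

PV(coupons) I = 2.47·e^(−0.0970·1/12) + 2.47·e^(−0.0970·2/12) + 2.47·e^(−0.0970·8/12) + 2.47·e^(−0.0970·9/12)
I = 2.4501 + 2.4304 + 2.3153 + 2.2967 = 9.4925
F = (S − I)·e^(rT) = (98.74 − 9.4925) · e^(0.0970·13/12)
= 89.2475 · e^0.105083 = 89.2475 × 1.110803 = £99.14

£99.14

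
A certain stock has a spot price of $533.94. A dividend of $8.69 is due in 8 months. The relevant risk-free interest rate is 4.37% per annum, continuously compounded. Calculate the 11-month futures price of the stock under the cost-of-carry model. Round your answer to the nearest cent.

PV(dividends) I = 8.69·e^(−0.0437·8/12)
I = 8.4405
F = (S − I)·e^(rT) = (533.94 − 8.4405) · e^(0.0437·11/12)
= 525.4995 · e^0.040058 = 525.4995 × 1.040871 = $546.98

$546.98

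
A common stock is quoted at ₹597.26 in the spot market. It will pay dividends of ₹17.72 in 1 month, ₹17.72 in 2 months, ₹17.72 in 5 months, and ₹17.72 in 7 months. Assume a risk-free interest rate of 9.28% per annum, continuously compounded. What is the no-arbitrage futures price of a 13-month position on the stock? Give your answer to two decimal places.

PV(dividends) I = 17.72·e^(−0.0928·1/12) + 17.72·e^(−0.0928·2/12) + 17.72·e^(−0.0928·5/12) + 17.72·e^(−0.0928·7/12)
I = 17.5835 + 17.4480 + 17.0479 + 16.7863 = 68.8657
F = (S − I)·e^(rT) = (597.26 − 68.8657) · e^(0.0928·13/12)
= 528.3943 · e^0.100533 = 528.3943 × 1.105760 = ₹584.28

₹584.28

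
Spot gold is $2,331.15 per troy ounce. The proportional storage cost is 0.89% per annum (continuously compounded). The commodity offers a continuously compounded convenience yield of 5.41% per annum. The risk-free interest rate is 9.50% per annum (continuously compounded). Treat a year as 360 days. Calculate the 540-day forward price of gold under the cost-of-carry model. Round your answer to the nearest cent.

Net carry = r + u − y = 0.0950 + 0.0089 − 0.0541 = 0.0498
F = S·e^((r+u−y)T) = 2331.15 · e^(0.0498 × 540/360) = 2331.15 · e^0.07470000
= 2331.15 × 1.07756083 = $2,511.96 per troy ounce

$2,511.96 per troy ounce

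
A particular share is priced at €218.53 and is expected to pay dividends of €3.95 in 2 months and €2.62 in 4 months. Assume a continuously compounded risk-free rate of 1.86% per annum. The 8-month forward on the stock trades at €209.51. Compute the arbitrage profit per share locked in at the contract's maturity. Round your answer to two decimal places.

€5.12 per share

PV(dividends) I = 3.95·e^(−0.0186·2/12) + 2.62·e^(−0.0186·4/12) = 6.5416
Fair forward F* = (S − I)·e^(rT) = (218.53 − 6.5416)·e^0.012400 = 211.9884 × 1.012477 = 214.6334
Market €209.51 < fair 214.6334: forward underpriced → reverse cash-and-carry (short the stock, invest proceeds at r, pay the dividends, go long the forward).
Profit at T = |F_mkt − F*| = |209.51 − 214.6334| = €5.12 per share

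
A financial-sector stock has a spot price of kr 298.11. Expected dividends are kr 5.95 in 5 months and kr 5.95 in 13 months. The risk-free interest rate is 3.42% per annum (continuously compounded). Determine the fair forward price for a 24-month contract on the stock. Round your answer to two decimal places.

kr 306.79

PV(dividends) I = 5.95·e^(−0.0342·5/12) + 5.95·e^(−0.0342·13/12)
I = 5.8658 + 5.7336 = 11.5994
F = (S − I)·e^(rT) = (298.11 − 11.5994) · e^(0.0342·24/12)
= 286.5106 · e^0.068400 = 286.5106 × 1.070794 = kr 306.79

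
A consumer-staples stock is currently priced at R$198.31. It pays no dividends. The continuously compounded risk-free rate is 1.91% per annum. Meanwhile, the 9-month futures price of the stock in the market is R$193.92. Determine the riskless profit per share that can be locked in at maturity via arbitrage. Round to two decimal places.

R$7.25 per share

Fair futures: F* = S·e^(carry·T), with carry = r = 0.0191
F* = 198.31 · e^(0.0191 × 9/12) = 198.31 · e^0.014325 = 198.31 × 1.014428 = R$201.1712
Market R$193.92 < fair R$201.1712: forward underpriced → reverse cash-and-carry (short spot, go long the forward).
At maturity, profit = |F_mkt − F*| = |193.92 − 201.1712| = R$7.25 per share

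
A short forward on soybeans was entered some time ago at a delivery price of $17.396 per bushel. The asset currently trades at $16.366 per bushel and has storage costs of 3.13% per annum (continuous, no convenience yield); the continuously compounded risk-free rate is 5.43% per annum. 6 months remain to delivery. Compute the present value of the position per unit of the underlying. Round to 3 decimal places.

Current fair forward for the remaining 6 months: F = S·e^((r + u)·T), (r + u) = 0.0543 + 0.0313 = 0.0856
F = 16.366 · e^(0.0856 × 6/12) = 16.366 × 1.043729 = 17.0817
Value of long forward = (F − K)·e^(−rT) = (17.0817 − 17.396) · e^(−0.0543·6/12)
= -0.3143 × 0.973215 = -0.306
Short position value = −(long value) = $0.306

$0.306 per bushel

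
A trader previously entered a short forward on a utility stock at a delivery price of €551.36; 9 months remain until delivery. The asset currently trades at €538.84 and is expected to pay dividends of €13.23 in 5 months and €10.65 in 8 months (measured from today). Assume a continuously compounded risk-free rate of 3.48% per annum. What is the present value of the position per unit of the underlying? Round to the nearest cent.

PV(remaining dividends) I = 13.23·e^(−0.0348·5/12) + 10.65·e^(−0.0348·8/12) = 23.4453
Current forward F = (S − I)·e^(rT) = (538.84 − 23.4453)·e^(0.0348·9/12) = 515.3947 × 1.026444 = 529.0238
Value (long) = (F − K)·e^(−rT) = (529.0238 − 551.36) × 0.974238 = -21.7608
Short position value = −(long value) = €21.76

€21.76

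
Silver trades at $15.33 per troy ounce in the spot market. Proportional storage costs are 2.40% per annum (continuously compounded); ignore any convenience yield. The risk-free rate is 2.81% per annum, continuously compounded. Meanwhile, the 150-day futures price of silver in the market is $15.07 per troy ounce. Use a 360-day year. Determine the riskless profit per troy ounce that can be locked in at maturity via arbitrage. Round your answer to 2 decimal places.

$0.60 per troy ounce

Fair futures: F* = S·e^(carry·T), with carry = (r + u) = 0.0281 + 0.0240 = 0.0521
F* = 15.33 · e^(0.0521 × 150/360) = 15.33 · e^0.021708 = 15.33 × 1.021945 = $15.6664
Market $15.07 < fair $15.6664: forward underpriced → reverse cash-and-carry (short spot, go long the forward).
At maturity, profit = |F_mkt − F*| = |15.07 − 15.6664| = $0.60 per troy ounce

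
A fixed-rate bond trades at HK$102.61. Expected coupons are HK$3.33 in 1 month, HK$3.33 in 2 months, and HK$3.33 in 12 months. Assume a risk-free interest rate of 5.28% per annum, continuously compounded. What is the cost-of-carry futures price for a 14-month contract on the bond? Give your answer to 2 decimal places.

PV(coupons) I = 3.33·e^(−0.0528·1/12) + 3.33·e^(−0.0528·2/12) + 3.33·e^(−0.0528·12/12)
I = 3.3154 + 3.3008 + 3.1587 = 9.7749
F = (S − I)·e^(rT) = (102.61 − 9.7749) · e^(0.0528·14/12)
= 92.8351 · e^0.061600 = 92.8351 × 1.063537 = HK$98.73

HK$98.73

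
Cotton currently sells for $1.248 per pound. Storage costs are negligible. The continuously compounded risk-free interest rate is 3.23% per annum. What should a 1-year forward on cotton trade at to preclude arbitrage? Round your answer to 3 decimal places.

F = S·e^(rT) = 1.248 · e^(0.0323 × 1) = 1.248 · e^0.032300
= 1.248 × 1.032827 = $1.289 per pound

$1.289 per pound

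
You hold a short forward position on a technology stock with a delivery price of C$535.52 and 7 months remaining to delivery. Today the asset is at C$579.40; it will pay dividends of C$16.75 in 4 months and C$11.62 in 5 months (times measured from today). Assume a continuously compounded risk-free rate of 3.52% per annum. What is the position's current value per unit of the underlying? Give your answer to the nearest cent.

-C$26.76

PV(remaining dividends) I = 16.75·e^(−0.0352·4/12) + 11.62·e^(−0.0352·5/12) = 28.0054
Current forward F = (S − I)·e^(rT) = (579.40 − 28.0054)·e^(0.0352·7/12) = 551.3946 × 1.020746 = 562.8338
Value (long) = (F − K)·e^(−rT) = (562.8338 − 535.52) × 0.979676 = 26.7587
Short position value = −(long value) = -C$26.76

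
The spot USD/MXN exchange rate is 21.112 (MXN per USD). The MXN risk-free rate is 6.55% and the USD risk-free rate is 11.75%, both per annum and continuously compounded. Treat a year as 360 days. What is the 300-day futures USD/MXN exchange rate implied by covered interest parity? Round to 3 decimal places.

20.217

F = S·e^((r_MXN − r_USD)T) = 21.112 · e^((0.0655 − 0.1175) × 300/360)
= 21.112 · e^-0.043333 = 21.112 × 0.957592
F = 20.217 MXN per USD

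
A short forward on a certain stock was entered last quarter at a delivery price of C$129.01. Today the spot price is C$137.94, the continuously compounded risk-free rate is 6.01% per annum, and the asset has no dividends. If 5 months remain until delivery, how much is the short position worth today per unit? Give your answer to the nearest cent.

-C$12.12

Current fair forward for the remaining 5 months: F = S·e^(r·T), r = 0.0601
F = 137.94 · e^(0.0601 × 5/12) = 137.94 × 1.025358 = 141.4379
Value of long forward = (F − K)·e^(−rT) = (141.4379 − 129.01) · e^(−0.0601·5/12)
= 12.4279 × 0.975269 = 12.12
Short position value = −(long value) = -C$12.12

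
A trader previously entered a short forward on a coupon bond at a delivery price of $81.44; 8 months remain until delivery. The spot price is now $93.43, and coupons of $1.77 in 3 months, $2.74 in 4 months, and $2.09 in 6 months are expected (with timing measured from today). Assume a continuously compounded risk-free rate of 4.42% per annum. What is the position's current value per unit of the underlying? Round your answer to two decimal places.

PV(remaining coupons) I = 1.77·e^(−0.0442·3/12) + 2.74·e^(−0.0442·4/12) + 2.09·e^(−0.0442·6/12) = 6.4948
Current forward F = (S − I)·e^(rT) = (93.43 − 6.4948)·e^(0.0442·8/12) = 86.9352 × 1.029905 = 89.5350
Value (long) = (F − K)·e^(−rT) = (89.5350 − 81.44) × 0.970963 = 7.8599
Short position value = −(long value) = -$7.86

-$7.86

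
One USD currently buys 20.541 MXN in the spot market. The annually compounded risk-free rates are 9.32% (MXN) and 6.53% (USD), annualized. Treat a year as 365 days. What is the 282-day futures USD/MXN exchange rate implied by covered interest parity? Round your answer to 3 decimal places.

20.955

By covered interest parity, F = S · (1+r_MXN)^T / (1+r_USD)^T
= 20.541 × 1.071271 / 1.050086 = 20.541 × 1.020175
F = 20.955 MXN per USD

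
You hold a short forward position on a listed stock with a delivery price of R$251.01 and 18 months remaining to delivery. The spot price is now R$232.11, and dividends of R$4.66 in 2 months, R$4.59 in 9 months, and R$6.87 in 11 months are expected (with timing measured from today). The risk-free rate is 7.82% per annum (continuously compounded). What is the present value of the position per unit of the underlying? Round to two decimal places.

R$6.44

PV(remaining dividends) I = 4.66·e^(−0.0782·2/12) + 4.59·e^(−0.0782·9/12) + 6.87·e^(−0.0782·11/12) = 15.3230
Current forward F = (S − I)·e^(rT) = (232.11 − 15.3230)·e^(0.0782·18/12) = 216.7870 × 1.124457 = 243.7677
Value (long) = (F − K)·e^(−rT) = (243.7677 − 251.01) × 0.889318 = -6.4407
Short position value = −(long value) = R$6.44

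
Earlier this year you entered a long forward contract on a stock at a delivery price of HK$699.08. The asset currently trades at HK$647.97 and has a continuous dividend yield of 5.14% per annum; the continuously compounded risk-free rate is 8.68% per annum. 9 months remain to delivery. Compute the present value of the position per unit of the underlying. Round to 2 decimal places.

-HK$31.55

Current fair forward for the remaining 9 months: F = S·e^((r − q)·T), (r − q) = 0.0868 − 0.0514 = 0.0354
F = 647.97 · e^(0.0354 × 9/12) = 647.97 × 1.026906 = 665.4043
Value of long forward = (F − K)·e^(−rT) = (665.4043 − 699.08) · e^(−0.0868·9/12)
= -33.6757 × 0.936974 = -31.55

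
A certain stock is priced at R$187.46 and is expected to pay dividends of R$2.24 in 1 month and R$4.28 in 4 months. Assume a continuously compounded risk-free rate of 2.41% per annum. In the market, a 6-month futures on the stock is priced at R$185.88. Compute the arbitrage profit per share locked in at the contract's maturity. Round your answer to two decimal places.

R$2.71 per share

PV(dividends) I = 2.24·e^(−0.0241·1/12) + 4.28·e^(−0.0241·4/12) = 6.4813
Fair futures F* = (S − I)·e^(rT) = (187.46 − 6.4813)·e^0.012050 = 180.9787 × 1.012123 = 183.1727
Market R$185.88 > fair 183.1727: forward overpriced → cash-and-carry (borrow at r, buy the stock and collect the dividends, short the forward).
Profit at T = |F_mkt − F*| = |185.88 − 183.1727| = R$2.71 per share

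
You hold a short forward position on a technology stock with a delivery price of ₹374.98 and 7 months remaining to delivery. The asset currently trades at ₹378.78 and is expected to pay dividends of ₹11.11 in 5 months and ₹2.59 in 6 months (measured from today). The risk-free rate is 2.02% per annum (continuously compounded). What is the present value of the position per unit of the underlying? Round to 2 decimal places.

PV(remaining dividends) I = 11.11·e^(−0.0202·5/12) + 2.59·e^(−0.0202·6/12) = 13.5809
Current forward F = (S − I)·e^(rT) = (378.78 − 13.5809)·e^(0.0202·7/12) = 365.1991 × 1.011853 = 369.5278
Value (long) = (F − K)·e^(−rT) = (369.5278 − 374.98) × 0.988286 = -5.3883
Short position value = −(long value) = ₹5.39

₹5.39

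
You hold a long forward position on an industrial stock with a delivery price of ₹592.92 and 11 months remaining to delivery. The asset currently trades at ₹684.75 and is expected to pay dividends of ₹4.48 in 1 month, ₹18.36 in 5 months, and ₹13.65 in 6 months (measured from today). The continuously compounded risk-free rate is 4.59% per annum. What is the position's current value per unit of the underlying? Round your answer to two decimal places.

PV(remaining dividends) I = 4.48·e^(−0.0459·1/12) + 18.36·e^(−0.0459·5/12) + 13.65·e^(−0.0459·6/12) = 35.8154
Current forward F = (S − I)·e^(rT) = (684.75 − 35.8154)·e^(0.0459·11/12) = 648.9346 × 1.042973 = 676.8213
Value (long) = (F − K)·e^(−rT) = (676.8213 − 592.92) × 0.958798 = 80.4444
Value = ₹80.44

₹80.44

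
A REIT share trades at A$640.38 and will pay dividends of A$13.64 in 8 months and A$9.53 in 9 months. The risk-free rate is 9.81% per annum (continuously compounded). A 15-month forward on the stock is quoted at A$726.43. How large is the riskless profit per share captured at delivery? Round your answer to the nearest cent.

A$26.96 per share

PV(dividends) I = 13.64·e^(−0.0981·8/12) + 9.53·e^(−0.0981·9/12) = 21.6305
Fair forward F* = (S − I)·e^(rT) = (640.38 − 21.6305)·e^0.122625 = 618.7495 × 1.130460 = 699.4716
Market A$726.43 > fair 699.4716: forward overpriced → cash-and-carry (borrow at r, buy the stock and collect the dividends, short the forward).
Profit at T = |F_mkt − F*| = |726.43 − 699.4716| = A$26.96 per share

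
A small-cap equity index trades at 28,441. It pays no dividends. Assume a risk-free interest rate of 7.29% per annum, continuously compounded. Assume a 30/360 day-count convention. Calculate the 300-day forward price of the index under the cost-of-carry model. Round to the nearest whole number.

F = S·e^(rT) = 28441 · e^(0.0729 × 300/360)
= 28441 · e^0.060750 = 28441 × 1.062633
F = 30,222

30,222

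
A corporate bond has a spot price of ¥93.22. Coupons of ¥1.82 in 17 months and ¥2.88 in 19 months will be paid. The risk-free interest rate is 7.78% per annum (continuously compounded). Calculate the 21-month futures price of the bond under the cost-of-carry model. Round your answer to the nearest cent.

¥102.03

PV(coupons) I = 1.82·e^(−0.0778·17/12) + 2.88·e^(−0.0778·19/12)
I = 1.6301 + 2.5462 = 4.1763
F = (S − I)·e^(rT) = (93.22 − 4.1763) · e^(0.0778·21/12)
= 89.0437 · e^0.136150 = 89.0437 × 1.145854 = ¥102.03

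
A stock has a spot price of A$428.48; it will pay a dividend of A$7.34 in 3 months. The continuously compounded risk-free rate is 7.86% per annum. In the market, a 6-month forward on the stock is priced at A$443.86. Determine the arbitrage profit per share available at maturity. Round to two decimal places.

PV(dividends) I = 7.34·e^(−0.0786·3/12) = 7.1972
Fair forward F* = (S − I)·e^(rT) = (428.48 − 7.1972)·e^0.039300 = 421.2828 × 1.040082 = 438.1687
Market A$443.86 > fair 438.1687: forward overpriced → cash-and-carry (borrow at r, buy the stock and collect the dividends, short the forward).
Profit at T = |F_mkt − F*| = |443.86 − 438.1687| = A$5.69 per share

A$5.69 per share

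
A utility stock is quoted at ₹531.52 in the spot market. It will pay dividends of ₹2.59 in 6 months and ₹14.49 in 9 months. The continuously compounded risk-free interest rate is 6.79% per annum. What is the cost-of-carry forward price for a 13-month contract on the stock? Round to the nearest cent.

₹554.58

PV(dividends) I = 2.59·e^(−0.0679·6/12) + 14.49·e^(−0.0679·9/12)
I = 2.5035 + 13.7706 = 16.2741
F = (S − I)·e^(rT) = (531.52 − 16.2741) · e^(0.0679·13/12)
= 515.2459 · e^0.073558 = 515.2459 × 1.076331 = ₹554.58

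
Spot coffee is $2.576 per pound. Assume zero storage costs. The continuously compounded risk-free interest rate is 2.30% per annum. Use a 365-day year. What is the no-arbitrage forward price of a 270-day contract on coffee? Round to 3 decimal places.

$2.620 per pound

F = S·e^(rT) = 2.576 · e^(0.0230 × 270/365) = 2.576 · e^0.017014
= 2.576 × 1.017160 = $2.620 per pound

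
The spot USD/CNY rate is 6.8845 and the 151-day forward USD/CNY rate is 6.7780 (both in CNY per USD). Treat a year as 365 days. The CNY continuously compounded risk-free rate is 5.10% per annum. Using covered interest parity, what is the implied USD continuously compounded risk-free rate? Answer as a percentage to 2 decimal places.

8.87%

F = S·e^((r_CNY − r_USD)T) ⇒ r_USD = r_CNY − ln(F/S)/T
ln(6.7780/6.8845) = -0.015590; /(151/365) = -0.037684
r_USD = 0.0510 + 0.037684 = 0.088684
r_USD = 8.87%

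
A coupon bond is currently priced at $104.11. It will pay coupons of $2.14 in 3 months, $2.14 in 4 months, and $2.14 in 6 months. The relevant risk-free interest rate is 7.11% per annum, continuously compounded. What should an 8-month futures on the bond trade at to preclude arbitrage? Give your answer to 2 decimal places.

$102.60

PV(coupons) I = 2.14·e^(−0.0711·3/12) + 2.14·e^(−0.0711·4/12) + 2.14·e^(−0.0711·6/12)
I = 2.1023 + 2.0899 + 2.0653 = 6.2575
F = (S − I)·e^(rT) = (104.11 − 6.2575) · e^(0.0711·8/12)
= 97.8525 · e^0.047400 = 97.8525 × 1.048541 = $102.60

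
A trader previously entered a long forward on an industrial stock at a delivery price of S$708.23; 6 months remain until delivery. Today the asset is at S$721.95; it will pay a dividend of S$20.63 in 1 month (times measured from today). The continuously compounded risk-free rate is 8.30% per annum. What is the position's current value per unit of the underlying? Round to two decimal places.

S$22.02

PV(remaining dividends) I = 20.63·e^(−0.0830·1/12) = 20.4878
Current forward F = (S − I)·e^(rT) = (721.95 − 20.4878)·e^(0.0830·6/12) = 701.4622 × 1.042373 = 731.1853
Value (long) = (F − K)·e^(−rT) = (731.1853 − 708.23) × 0.959349 = 22.0221
Value = S$22.02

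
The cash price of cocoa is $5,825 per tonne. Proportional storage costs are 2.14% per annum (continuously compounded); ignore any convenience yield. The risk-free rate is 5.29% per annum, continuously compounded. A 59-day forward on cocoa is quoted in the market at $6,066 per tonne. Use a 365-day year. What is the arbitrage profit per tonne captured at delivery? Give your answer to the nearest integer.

$171 per tonne

Fair forward: F* = S·e^(carry·T), with carry = (r + u) = 0.0529 + 0.0214 = 0.0743
F* = 5825 · e^(0.0743 × 59/365) = 5825 · e^0.012010 = 5825 × 1.012082 = $5895.3776
Market $6066 > fair $5895.3776: forward overpriced → cash-and-carry (buy spot, short the forward).
At maturity, profit = |F_mkt − F*| = |6066 − 5895.3776| = $171 per tonne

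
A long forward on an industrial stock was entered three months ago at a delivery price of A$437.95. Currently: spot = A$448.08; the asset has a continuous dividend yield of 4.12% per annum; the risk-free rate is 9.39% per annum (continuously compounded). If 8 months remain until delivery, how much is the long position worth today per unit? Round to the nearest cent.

Current fair forward for the remaining 8 months: F = S·e^((r − q)·T), (r − q) = 0.0939 − 0.0412 = 0.0527
F = 448.08 · e^(0.0527 × 8/12) = 448.08 × 1.035758 = 464.1024
Value of long forward = (F − K)·e^(−rT) = (464.1024 − 437.95) · e^(−0.0939·8/12)
= 26.1524 × 0.939319 = 24.57

A$24.57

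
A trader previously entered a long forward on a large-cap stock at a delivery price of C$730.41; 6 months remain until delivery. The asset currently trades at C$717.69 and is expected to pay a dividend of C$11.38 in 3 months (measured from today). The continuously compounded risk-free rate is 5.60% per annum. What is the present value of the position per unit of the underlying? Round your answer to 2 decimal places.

PV(remaining dividends) I = 11.38·e^(−0.0560·3/12) = 11.2218
Current forward F = (S − I)·e^(rT) = (717.69 − 11.2218)·e^(0.0560·6/12) = 706.4682 × 1.028396 = 726.5291
Value (long) = (F − K)·e^(−rT) = (726.5291 − 730.41) × 0.972388 = -3.7737
Value = -C$3.77

-C$3.77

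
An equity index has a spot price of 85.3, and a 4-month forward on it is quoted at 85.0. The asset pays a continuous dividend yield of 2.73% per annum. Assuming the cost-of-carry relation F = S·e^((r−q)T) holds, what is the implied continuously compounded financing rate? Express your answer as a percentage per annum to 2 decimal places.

From F = S·e^((r−q)T): (r − q) = ln(F/S)/T
ln(85.0/85.3) = ln(0.996483) = -0.003523
(r − q) = -0.003523 / (4/12) = -0.010569
r = ln(F/S)/T + q = -0.010569 + 0.0273 = 0.016731
r = 1.67%

1.67%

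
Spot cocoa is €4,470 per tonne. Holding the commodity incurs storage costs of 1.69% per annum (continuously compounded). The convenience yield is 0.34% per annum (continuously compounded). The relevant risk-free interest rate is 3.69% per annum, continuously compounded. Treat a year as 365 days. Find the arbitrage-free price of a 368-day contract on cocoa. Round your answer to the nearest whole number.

Net carry = r + u − y = 0.0369 + 0.0169 − 0.0034 = 0.0504
F = S·e^((r+u−y)T) = 4470 · e^(0.0504 × 368/365) = 4470 · e^0.050814
= 4470 × 1.052127 = €4,703 per tonne

€4,703 per tonne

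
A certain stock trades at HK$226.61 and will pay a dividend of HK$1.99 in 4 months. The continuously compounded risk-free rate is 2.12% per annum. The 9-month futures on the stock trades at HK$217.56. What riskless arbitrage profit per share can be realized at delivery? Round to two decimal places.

HK$10.67 per share

PV(dividends) I = 1.99·e^(−0.0212·4/12) = 1.9760
Fair futures F* = (S − I)·e^(rT) = (226.61 − 1.9760)·e^0.015900 = 224.6340 × 1.016027 = 228.2342
Market HK$217.56 < fair 228.2342: forward underpriced → reverse cash-and-carry (short the stock, invest proceeds at r, pay the dividends, go long the forward).
Profit at T = |F_mkt − F*| = |217.56 − 228.2342| = HK$10.67 per share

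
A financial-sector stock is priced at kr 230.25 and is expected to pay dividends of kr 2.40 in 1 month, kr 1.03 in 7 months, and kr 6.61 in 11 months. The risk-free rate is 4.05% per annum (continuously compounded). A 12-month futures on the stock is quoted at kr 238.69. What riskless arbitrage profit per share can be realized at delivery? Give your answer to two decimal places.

kr 9.09 per share

PV(dividends) I = 2.40·e^(−0.0405·1/12) + 1.03·e^(−0.0405·7/12) + 6.61·e^(−0.0405·11/12) = 9.7670
Fair futures F* = (S − I)·e^(rT) = (230.25 − 9.7670)·e^0.040500 = 220.4830 × 1.041331 = 229.5958
Market kr 238.69 > fair 229.5958: forward overpriced → cash-and-carry (borrow at r, buy the stock and collect the dividends, short the forward).
Profit at T = |F_mkt − F*| = |238.69 − 229.5958| = kr 9.09 per share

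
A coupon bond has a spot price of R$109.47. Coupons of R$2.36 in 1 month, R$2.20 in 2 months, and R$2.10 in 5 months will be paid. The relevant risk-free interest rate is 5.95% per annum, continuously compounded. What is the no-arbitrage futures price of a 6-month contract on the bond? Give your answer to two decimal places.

PV(coupons) I = 2.36·e^(−0.0595·1/12) + 2.20·e^(−0.0595·2/12) + 2.10·e^(−0.0595·5/12)
I = 2.3483 + 2.1783 + 2.0486 = 6.5752
F = (S − I)·e^(rT) = (109.47 − 6.5752) · e^(0.0595·6/12)
= 102.8948 · e^0.029750 = 102.8948 × 1.030197 = R$106.00

R$106.00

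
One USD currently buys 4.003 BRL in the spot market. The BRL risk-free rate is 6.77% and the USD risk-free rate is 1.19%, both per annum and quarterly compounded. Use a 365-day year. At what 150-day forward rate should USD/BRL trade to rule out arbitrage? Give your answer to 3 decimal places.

By covered interest parity, F = S · (1+r_BRL/4)^(4T) / (1+r_USD/4)^(4T)
= 4.003 × 1.027973 / 1.004895 = 4.003 × 1.022966
F = 4.095 BRL per USD

4.095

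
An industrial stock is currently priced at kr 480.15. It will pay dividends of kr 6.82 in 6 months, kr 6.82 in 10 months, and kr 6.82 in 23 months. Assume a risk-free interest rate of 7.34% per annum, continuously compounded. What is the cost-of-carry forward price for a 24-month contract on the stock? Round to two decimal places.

kr 534.17

PV(dividends) I = 6.82·e^(−0.0734·6/12) + 6.82·e^(−0.0734·10/12) + 6.82·e^(−0.0734·23/12)
I = 6.5742 + 6.4153 + 5.9250 = 18.9145
F = (S − I)·e^(rT) = (480.15 − 18.9145) · e^(0.0734·24/12)
= 461.2355 · e^0.146800 = 461.2355 × 1.158122 = kr 534.17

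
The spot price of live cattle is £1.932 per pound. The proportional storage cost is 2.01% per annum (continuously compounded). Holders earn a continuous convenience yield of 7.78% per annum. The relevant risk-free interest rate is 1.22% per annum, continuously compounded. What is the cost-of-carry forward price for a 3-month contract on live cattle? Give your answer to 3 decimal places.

£1.910 per pound

Net carry = r + u − y = 0.0122 + 0.0201 − 0.0778 = -0.0455
F = S·e^((r+u−y)T) = 1.932 · e^(-0.0455 × 3/12) = 1.932 · e^-0.011375
= 1.932 × 0.988689 = £1.910 per pound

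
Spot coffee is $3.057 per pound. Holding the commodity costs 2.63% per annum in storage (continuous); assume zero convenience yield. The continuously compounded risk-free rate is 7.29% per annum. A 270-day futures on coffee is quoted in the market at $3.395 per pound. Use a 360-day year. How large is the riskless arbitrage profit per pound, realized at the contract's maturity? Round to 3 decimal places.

$0.102 per pound

Fair futures: F* = S·e^(carry·T), with carry = (r + u) = 0.0729 + 0.0263 = 0.0992
F* = 3.057 · e^(0.0992 × 270/360) = 3.057 · e^0.074400 = 3.057 × 1.077238 = $3.2931
Market $3.395 > fair $3.2931: forward overpriced → cash-and-carry (buy spot, short the forward).
At maturity, profit = |F_mkt − F*| = |3.395 − 3.2931| = $0.102 per pound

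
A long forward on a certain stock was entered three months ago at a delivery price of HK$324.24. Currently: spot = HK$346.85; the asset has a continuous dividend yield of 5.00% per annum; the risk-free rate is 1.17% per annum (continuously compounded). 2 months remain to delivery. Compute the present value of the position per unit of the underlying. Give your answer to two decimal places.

HK$20.36

Current fair forward for the remaining 2 months: F = S·e^((r − q)·T), (r − q) = 0.0117 − 0.0500 = -0.0383
F = 346.85 · e^(-0.0383 × 2/12) = 346.85 × 0.993637 = 344.6430
Value of long forward = (F − K)·e^(−rT) = (344.6430 − 324.24) · e^(−0.0117·2/12)
= 20.4030 × 0.998052 = 20.36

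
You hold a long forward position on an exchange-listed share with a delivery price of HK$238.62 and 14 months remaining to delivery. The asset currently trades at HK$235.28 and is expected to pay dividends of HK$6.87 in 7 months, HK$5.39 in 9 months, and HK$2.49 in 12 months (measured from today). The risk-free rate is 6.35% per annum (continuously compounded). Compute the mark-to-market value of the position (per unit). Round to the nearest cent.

PV(remaining dividends) I = 6.87·e^(−0.0635·7/12) + 5.39·e^(−0.0635·9/12) + 2.49·e^(−0.0635·12/12) = 14.0963
Current forward F = (S − I)·e^(rT) = (235.28 − 14.0963)·e^(0.0635·14/12) = 221.1837 × 1.076897 = 238.1921
Value (long) = (F − K)·e^(−rT) = (238.1921 − 238.62) × 0.928594 = -0.3973
Value = -HK$0.40

-HK$0.40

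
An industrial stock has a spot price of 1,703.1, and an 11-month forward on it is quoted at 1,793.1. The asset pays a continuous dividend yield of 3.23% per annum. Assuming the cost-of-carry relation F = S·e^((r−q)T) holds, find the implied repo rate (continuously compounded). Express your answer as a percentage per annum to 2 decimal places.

8.85%

From F = S·e^((r−q)T): (r − q) = ln(F/S)/T
ln(1793.1/1703.1) = ln(1.052845) = 0.051496
(r − q) = 0.051496 / (11/12) = 0.056177
r = ln(F/S)/T + q = 0.056177 + 0.0323 = 0.088477
r = 8.85%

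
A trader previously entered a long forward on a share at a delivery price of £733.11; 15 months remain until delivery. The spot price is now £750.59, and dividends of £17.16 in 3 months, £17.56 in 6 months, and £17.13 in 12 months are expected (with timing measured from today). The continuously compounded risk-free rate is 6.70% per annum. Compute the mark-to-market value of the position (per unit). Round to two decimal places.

PV(remaining dividends) I = 17.16·e^(−0.0670·3/12) + 17.56·e^(−0.0670·6/12) + 17.13·e^(−0.0670·12/12) = 49.8763
Current forward F = (S − I)·e^(rT) = (750.59 − 49.8763)·e^(0.0670·15/12) = 700.7137 × 1.087357 = 761.9259
Value (long) = (F − K)·e^(−rT) = (761.9259 − 733.11) × 0.919661 = 26.5009
Value = £26.50

£26.50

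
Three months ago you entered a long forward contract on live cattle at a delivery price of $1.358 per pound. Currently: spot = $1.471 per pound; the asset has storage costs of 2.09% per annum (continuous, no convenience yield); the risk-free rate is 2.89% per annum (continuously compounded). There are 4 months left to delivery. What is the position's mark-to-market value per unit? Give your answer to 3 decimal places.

Current fair forward for the remaining 4 months: F = S·e^((r + u)·T), (r + u) = 0.0289 + 0.0209 = 0.0498
F = 1.471 · e^(0.0498 × 4/12) = 1.471 × 1.016739 = 1.4956
Value of long forward = (F − K)·e^(−rT) = (1.4956 − 1.358) · e^(−0.0289·4/12)
= 0.1376 × 0.990413 = 0.136

$0.136 per pound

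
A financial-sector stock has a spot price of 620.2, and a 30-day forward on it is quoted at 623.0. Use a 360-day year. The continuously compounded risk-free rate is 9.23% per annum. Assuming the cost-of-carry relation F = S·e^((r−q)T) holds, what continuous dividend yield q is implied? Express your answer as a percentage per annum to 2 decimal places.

From F = S·e^((r−q)T): (r − q) = ln(F/S)/T
ln(623.0/620.2) = ln(1.004515) = 0.004505
(r − q) = 0.004505 / (30/360) = 0.054060
q = r − ln(F/S)/T = 0.0923 − 0.054060 = 0.038240
q = 3.82%

3.82%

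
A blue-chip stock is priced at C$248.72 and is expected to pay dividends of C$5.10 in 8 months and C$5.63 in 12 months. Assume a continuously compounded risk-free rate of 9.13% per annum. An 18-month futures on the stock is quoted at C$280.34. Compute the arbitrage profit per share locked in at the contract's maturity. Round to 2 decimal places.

PV(dividends) I = 5.10·e^(−0.0913·8/12) + 5.63·e^(−0.0913·12/12) = 9.9376
Fair futures F* = (S − I)·e^(rT) = (248.72 − 9.9376)·e^0.136950 = 238.7824 × 1.146771 = 273.8287
Market C$280.34 > fair 273.8287: forward overpriced → cash-and-carry (borrow at r, buy the stock and collect the dividends, short the forward).
Profit at T = |F_mkt − F*| = |280.34 − 273.8287| = C$6.51 per share

C$6.51 per share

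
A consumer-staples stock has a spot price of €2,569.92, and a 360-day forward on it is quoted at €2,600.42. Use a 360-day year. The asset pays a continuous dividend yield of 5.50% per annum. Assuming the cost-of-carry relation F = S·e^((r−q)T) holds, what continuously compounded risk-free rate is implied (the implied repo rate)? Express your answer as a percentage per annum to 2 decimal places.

6.68%

From F = S·e^((r−q)T): (r − q) = ln(F/S)/T
ln(2600.42/2569.92) = ln(1.011868) = 0.011798
(r − q) = 0.011798 / (360/360) = 0.011798
r = ln(F/S)/T + q = 0.011798 + 0.0550 = 0.066798
r = 6.68%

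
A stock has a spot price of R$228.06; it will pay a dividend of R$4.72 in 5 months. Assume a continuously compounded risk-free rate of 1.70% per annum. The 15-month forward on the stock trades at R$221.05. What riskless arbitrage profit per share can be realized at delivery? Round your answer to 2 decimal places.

R$7.12 per share

PV(dividends) I = 4.72·e^(−0.0170·5/12) = 4.6867
Fair forward F* = (S − I)·e^(rT) = (228.06 − 4.6867)·e^0.021250 = 223.3733 × 1.021477 = 228.1707
Market R$221.05 < fair 228.1707: forward underpriced → reverse cash-and-carry (short the stock, invest proceeds at r, pay the dividends, go long the forward).
Profit at T = |F_mkt − F*| = |221.05 − 228.1707| = R$7.12 per share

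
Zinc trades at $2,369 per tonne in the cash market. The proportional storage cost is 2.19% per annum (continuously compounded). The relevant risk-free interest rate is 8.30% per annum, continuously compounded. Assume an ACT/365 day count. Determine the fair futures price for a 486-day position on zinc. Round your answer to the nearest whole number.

$2,724 per tonne

Net carry = r + u − y = 0.0830 + 0.0219 − 0.0000 = 0.1049
F = S·e^((r+u−y)T) = 2369 · e^(0.1049 × 486/365) = 2369 · e^0.139675
= 2369 × 1.149900 = $2,724 per tonne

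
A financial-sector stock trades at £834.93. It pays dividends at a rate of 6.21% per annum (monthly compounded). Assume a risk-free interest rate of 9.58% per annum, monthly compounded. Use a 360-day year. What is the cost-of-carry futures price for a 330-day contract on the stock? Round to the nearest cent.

F = S · (1+r/12)^(12T) / (1+q/12)^(12T)
= 834.93 × 1.091407 / 1.058421 = 834.93 × 1.031165
F = £860.95

£860.95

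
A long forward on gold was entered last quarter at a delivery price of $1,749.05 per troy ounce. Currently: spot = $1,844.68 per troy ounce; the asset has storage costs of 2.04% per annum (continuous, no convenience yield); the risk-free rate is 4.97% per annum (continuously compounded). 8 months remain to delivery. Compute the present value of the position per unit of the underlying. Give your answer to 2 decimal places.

$177.89 per troy ounce

Current fair forward for the remaining 8 months: F = S·e^((r + u)·T), (r + u) = 0.0497 + 0.0204 = 0.0701
F = 1844.68 · e^(0.0701 × 8/12) = 1844.68 × 1.04784255 = 1932.9342
Value of long forward = (F − K)·e^(−rT) = (1932.9342 − 1749.05) · e^(−0.0497·8/12)
= 183.8842 × 0.96740956 = 177.89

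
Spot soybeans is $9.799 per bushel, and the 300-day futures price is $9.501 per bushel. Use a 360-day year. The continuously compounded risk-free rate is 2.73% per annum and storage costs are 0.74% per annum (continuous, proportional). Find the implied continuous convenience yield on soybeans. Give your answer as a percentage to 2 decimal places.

7.18%

F = S·e^((r+u−y)T) ⇒ (r+u−y) = ln(F/S)/T
ln(9.501/9.799) = -0.030883; /T ⇒ -0.037060
y = r + u − ln(F/S)/T = 0.0273 + 0.0074 + 0.037060 = 0.071760
y = 7.18%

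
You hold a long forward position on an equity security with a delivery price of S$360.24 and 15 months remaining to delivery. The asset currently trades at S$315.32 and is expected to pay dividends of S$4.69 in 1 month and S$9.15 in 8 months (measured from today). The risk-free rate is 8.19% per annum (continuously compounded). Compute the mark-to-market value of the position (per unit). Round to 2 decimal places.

-S$23.19

PV(remaining dividends) I = 4.69·e^(−0.0819·1/12) + 9.15·e^(−0.0819·8/12) = 13.3219
Current forward F = (S − I)·e^(rT) = (315.32 − 13.3219)·e^(0.0819·15/12) = 301.9981 × 1.107799 = 334.5532
Value (long) = (F − K)·e^(−rT) = (334.5532 − 360.24) × 0.902691 = -23.1872
Value = -S$23.19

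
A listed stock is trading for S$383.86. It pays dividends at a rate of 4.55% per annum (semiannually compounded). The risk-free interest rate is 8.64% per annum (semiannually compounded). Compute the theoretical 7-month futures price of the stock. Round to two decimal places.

F = S · (1+r/2)^(2T) / (1+q/2)^(2T)
= 383.86 × 1.050579 / 1.026592 = 383.86 × 1.023366
F = S$392.83

S$392.83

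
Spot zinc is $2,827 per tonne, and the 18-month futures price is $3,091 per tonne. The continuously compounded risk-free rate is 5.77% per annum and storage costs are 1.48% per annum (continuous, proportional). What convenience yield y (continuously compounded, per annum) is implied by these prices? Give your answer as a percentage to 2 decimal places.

1.30%

F = S·e^((r+u−y)T) ⇒ (r+u−y) = ln(F/S)/T
ln(3091/2827) = 0.089279; /T ⇒ 0.059519
y = r + u − ln(F/S)/T = 0.0577 + 0.0148 − 0.059519 = 0.012981
y = 1.30%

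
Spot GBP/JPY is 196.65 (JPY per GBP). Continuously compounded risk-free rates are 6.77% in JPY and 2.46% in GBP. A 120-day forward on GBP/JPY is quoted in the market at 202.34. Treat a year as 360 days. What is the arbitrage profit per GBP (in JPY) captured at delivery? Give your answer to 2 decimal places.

Fair forward: F* = S·e^(carry·T), with carry = (r_JPY − r_GBP) = 0.0677 − 0.0246 = 0.0431
F* = 196.65 · e^(0.0431 × 120/360) = 196.65 · e^0.014367 = 196.65 × 1.014471 = 199.4957
Market 202.34 > fair 199.4957: forward overpriced → cash-and-carry (buy spot, short the forward).
At maturity, profit = |F_mkt − F*| = |202.34 − 199.4957| = 2.84 per GBP (in JPY)

2.84 per GBP (in JPY)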